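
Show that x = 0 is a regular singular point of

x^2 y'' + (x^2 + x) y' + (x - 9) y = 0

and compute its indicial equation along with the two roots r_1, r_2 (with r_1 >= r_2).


Divide by x^2 to reach normal form y'' + P_1(x) y' + P_2(x) y = 0 with P_1(x) = 1 + 1/x and P_2(x) = 1/x - 9/x^2.
x = 0 is a singular point because the y'-coefficient 1 + 1/x has a pole at x = 0 and the y-coefficient 1/x - 9/x^2 has a pole at x = 0.
It is a regular singular point because x P_1(x) = p(x) = x + 1 and x^2 P_2(x) = q(x) = x - 9 are polynomials, hence analytic at x = 0.
p(0) = 1,  q(0) = -9.
Indicial equation: r(r-1) + p(0) r + q(0) = 0, i.e. r^2 + (p(0) - 1) r + q(0) = 0, i.e. r^2 - 9 = 0.
Discriminant: (0)^2 - 4(-9) = 36, so r = (0 ± 6)/2.
Solving: r_1 = 3, r_2 = -3.

indicial: r^2 - 9 = 0; roots r_1 = 3, r_2 = -3


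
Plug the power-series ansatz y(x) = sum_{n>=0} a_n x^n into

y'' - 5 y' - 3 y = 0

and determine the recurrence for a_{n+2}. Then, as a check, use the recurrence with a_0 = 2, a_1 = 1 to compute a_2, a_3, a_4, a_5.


Substitute y = sum_n a_n x^n.
y''(x) has coefficient (n+2)(n+1) a_{n+2} at x^n;
-5 y'(x) has coefficient -5 (n+1) a_{n+1} at x^n;
-3 y(x) has coefficient -3 a_n at x^n.
Matching x^n: (n+2)(n+1) a_{n+2} - 5 (n+1) a_{n+1} - 3 a_n = 0.
Thus a_{n+2} = [5 (n+1) a_{n+1} + 3 a_n] / ((n+1)(n+2)).

Check with a_0 = 2, a_1 = 1 (apply the recurrence for n = 0, 1, 2, 3): a_0 = 2, a_1 = 1, a_2 = 11/2, a_3 = 29/3, a_4 = 323/24, a_5 = 1789/120.

a_(n+2) = [5 (n+1) a_(n+1) + 3 a_n] / ((n+1)(n+2)); check: a_0 = 2, a_1 = 1, a_2 = 11/2, a_3 = 29/3, a_4 = 323/24, a_5 = 1789/120


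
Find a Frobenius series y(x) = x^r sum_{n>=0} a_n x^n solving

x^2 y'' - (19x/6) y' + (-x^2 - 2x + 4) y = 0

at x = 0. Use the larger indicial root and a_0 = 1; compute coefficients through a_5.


Write in Frobenius form y'' + (p(x)/x) y' + (q(x)/x^2) y = 0:
  p(x) = -19/6,  q(x) = -x^2 - 2x + 4.
Indicial equation: r(r-1) + (-19/6) r + (4) = 0 -> roots r_1 = 8/3, r_2 = 3/2.
Take r = r_1 = 8/3. Let y(x) = x^r sum_{n>=0} a_n x^n with a_0 = 1.
Substitute y = x^r sum a_n x^n and match x^{r+n}. The recurrence is
  D(n) a_n - 2 a_{n-1} - 1 a_{n-2} = 0,  where D(n) = (r+n)(r+n-1) + (-19/6)(r+n) + (4).
  a_n = [2 a_{n-1} + 1 a_{n-2}] / D(n).
Since the indicial polynomial factors as (r - r_1)(r - r_2), D(n) = (r_1 + n - r_1)(r_1 + n - r_2) = n(n + 7/6).
Evaluating step by step (a_0 = 1):
  n = 1: D(1) = 1(1 + 7/6) = 13/6; numerator = 2(1) = 2; a_1 = (2)/(13/6) = 12/13
  n = 2: D(2) = 2(2 + 7/6) = 19/3; numerator = 2(12/13) + 1(1) = 37/13; a_2 = (37/13)/(19/3) = 111/247
  n = 3: D(3) = 3(3 + 7/6) = 25/2; numerator = 2(111/247) + 1(12/13) = 450/247; a_3 = (450/247)/(25/2) = 36/247
  n = 4: D(4) = 4(4 + 7/6) = 62/3; numerator = 2(36/247) + 1(111/247) = 183/247; a_4 = (183/247)/(62/3) = 549/15314
  n = 5: D(5) = 5(5 + 7/6) = 185/6; numerator = 2(549/15314) + 1(36/247) = 1665/7657; a_5 = (1665/7657)/(185/6) = 54/7657

r = 8/3; a_0 = 1; a_1 = 12/13; a_2 = 111/247; a_3 = 36/247; a_4 = 549/15314; a_5 = 54/7657


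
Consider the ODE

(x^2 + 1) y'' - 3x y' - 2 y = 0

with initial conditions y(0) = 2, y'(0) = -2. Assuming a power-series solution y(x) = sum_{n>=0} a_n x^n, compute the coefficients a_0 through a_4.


Ansatz: y(x) = sum_{n>=0} a_n x^n, so y'(x) = sum_{n>=1} n a_n x^(n-1) and y''(x) = sum_{n>=2} n(n-1) a_n x^(n-2).
Substitute into P(x) y'' + Q(x) y' + R(x) y = 0 with P(x) = x^2 + 1, Q(x) = -3x, R(x) = -2, and match powers of x.
Initial conditions: a_0 = 2, a_1 = -2.
Setting the coefficient of each power of x to zero and solving order by order (substituting the coefficients already found):
  x^0: 2 a_2 - 2 a_0 = 0  ->  2 a_2 = 2 a_0 = 4  ->  a_2 = 2
  x^1: 6 a_3 - 5 a_1 = 0  ->  6 a_3 = 5 a_1 = -10  ->  a_3 = -5/3
  x^2: 12 a_4 - 6 a_2 = 0  ->  12 a_4 = 6 a_2 = 12  ->  a_4 = 1
Truncated series: y(x) = 2 - 2 x + 2 x^2 - (5/3) x^3 + x^4 + O(x^5).

a_0 = 2; a_1 = -2; a_2 = 2; a_3 = -5/3; a_4 = 1


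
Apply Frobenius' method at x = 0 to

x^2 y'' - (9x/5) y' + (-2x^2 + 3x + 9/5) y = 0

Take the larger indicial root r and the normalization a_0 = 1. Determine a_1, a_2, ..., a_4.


Write in Frobenius form y'' + (p(x)/x) y' + (q(x)/x^2) y = 0:
  p(x) = -9/5,  q(x) = -2x^2 + 3x + 9/5.
Indicial equation: r(r-1) + (-9/5) r + (9/5) = 0 -> roots r_1 = 9/5, r_2 = 1.
Take r = r_1 = 9/5. Let y(x) = x^r sum_{n>=0} a_n x^n with a_0 = 1.
Substitute y = x^r sum a_n x^n and match x^{r+n}. The recurrence is
  D(n) a_n + 3 a_{n-1} - 2 a_{n-2} = 0,  where D(n) = (r+n)(r+n-1) + (-9/5)(r+n) + (9/5).
  a_n = [-3 a_{n-1} + 2 a_{n-2}] / D(n).
Since the indicial polynomial factors as (r - r_1)(r - r_2), D(n) = (r_1 + n - r_1)(r_1 + n - r_2) = n(n + 4/5).
Evaluating step by step (a_0 = 1):
  n = 1: D(1) = 1(1 + 4/5) = 9/5; numerator = -3(1) = -3; a_1 = (-3)/(9/5) = -5/3
  n = 2: D(2) = 2(2 + 4/5) = 28/5; numerator = -3(-5/3) + 2(1) = 7; a_2 = (7)/(28/5) = 5/4
  n = 3: D(3) = 3(3 + 4/5) = 57/5; numerator = -3(5/4) + 2(-5/3) = -85/12; a_3 = (-85/12)/(57/5) = -425/684
  n = 4: D(4) = 4(4 + 4/5) = 96/5; numerator = -3(-425/684) + 2(5/4) = 995/228; a_4 = (995/228)/(96/5) = 4975/21888

r = 9/5; a_0 = 1; a_1 = -5/3; a_2 = 5/4; a_3 = -425/684; a_4 = 4975/21888


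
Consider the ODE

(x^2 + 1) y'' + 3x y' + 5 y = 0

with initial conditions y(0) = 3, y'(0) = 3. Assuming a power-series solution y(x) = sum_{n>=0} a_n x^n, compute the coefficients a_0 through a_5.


Ansatz: y(x) = sum_{n>=0} a_n x^n, so y'(x) = sum_{n>=1} n a_n x^(n-1) and y''(x) = sum_{n>=2} n(n-1) a_n x^(n-2).
Substitute into P(x) y'' + Q(x) y' + R(x) y = 0 with P(x) = x^2 + 1, Q(x) = 3x, R(x) = 5, and match powers of x.
Initial conditions: a_0 = 3, a_1 = 3.
Setting the coefficient of each power of x to zero and solving order by order (substituting the coefficients already found):
  x^0: 2 a_2 + 5 a_0 = 0  ->  2 a_2 = -5 a_0 = -15  ->  a_2 = -15/2
  x^1: 6 a_3 + 8 a_1 = 0  ->  6 a_3 = -8 a_1 = -24  ->  a_3 = -4
  x^2: 12 a_4 + 13 a_2 = 0  ->  12 a_4 = -13 a_2 = 195/2  ->  a_4 = 65/8
  x^3: 20 a_5 + 20 a_3 = 0  ->  20 a_5 = -20 a_3 = 80  ->  a_5 = 4
Truncated series: y(x) = 3 + 3 x - (15/2) x^2 - 4 x^3 + (65/8) x^4 + 4 x^5 + O(x^6).

a_0 = 3; a_1 = 3; a_2 = -15/2; a_3 = -4; a_4 = 65/8; a_5 = 4


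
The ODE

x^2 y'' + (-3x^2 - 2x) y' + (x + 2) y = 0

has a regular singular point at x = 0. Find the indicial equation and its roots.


Divide by x^2 to reach normal form y'' + P_1(x) y' + P_2(x) y = 0 with P_1(x) = -3 - 2/x and P_2(x) = 1/x + 2/x^2.
x = 0 is a singular point because the y'-coefficient -3 - 2/x has a pole at x = 0 and the y-coefficient 1/x + 2/x^2 has a pole at x = 0.
It is a regular singular point because x P_1(x) = p(x) = -3x - 2 and x^2 P_2(x) = q(x) = x + 2 are polynomials, hence analytic at x = 0.
p(0) = -2,  q(0) = 2.
Indicial equation: r(r-1) + p(0) r + q(0) = 0, i.e. r^2 + (p(0) - 1) r + q(0) = 0, i.e. r^2 - 3 r + 2 = 0.
Discriminant: (-3)^2 - 4(2) = 1, so r = (3 ± 1)/2.
Solving: r_1 = 2, r_2 = 1.

indicial: r^2 - 3 r + 2 = 0; roots r_1 = 2, r_2 = 1


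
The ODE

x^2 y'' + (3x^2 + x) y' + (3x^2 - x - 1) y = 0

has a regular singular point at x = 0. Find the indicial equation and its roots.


Divide by x^2 to reach normal form y'' + P_1(x) y' + P_2(x) y = 0 with P_1(x) = 3 + 1/x and P_2(x) = 3 - 1/x - 1/x^2.
x = 0 is a singular point because the y'-coefficient 3 + 1/x has a pole at x = 0 and the y-coefficient 3 - 1/x - 1/x^2 has a pole at x = 0.
It is a regular singular point because x P_1(x) = p(x) = 3x + 1 and x^2 P_2(x) = q(x) = 3x^2 - x - 1 are polynomials, hence analytic at x = 0.
p(0) = 1,  q(0) = -1.
Indicial equation: r(r-1) + p(0) r + q(0) = 0, i.e. r^2 + (p(0) - 1) r + q(0) = 0, i.e. r^2 - 1 = 0.
Discriminant: (0)^2 - 4(-1) = 4, so r = (0 ± 2)/2.
Solving: r_1 = 1, r_2 = -1.

indicial: r^2 - 1 = 0; roots r_1 = 1, r_2 = -1


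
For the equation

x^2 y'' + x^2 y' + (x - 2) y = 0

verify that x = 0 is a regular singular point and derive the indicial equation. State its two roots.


Divide by x^2 to reach normal form y'' + P_1(x) y' + P_2(x) y = 0 with P_1(x) = 1 and P_2(x) = 1/x - 2/x^2.
x = 0 is a singular point because the y-coefficient 1/x - 2/x^2 has a pole at x = 0.
It is a regular singular point because x P_1(x) = p(x) = x and x^2 P_2(x) = q(x) = x - 2 are polynomials, hence analytic at x = 0.
p(0) = 0,  q(0) = -2.
Indicial equation: r(r-1) + p(0) r + q(0) = 0, i.e. r^2 + (p(0) - 1) r + q(0) = 0, i.e. r^2 - 1 r - 2 = 0.
Discriminant: (-1)^2 - 4(-2) = 9, so r = (1 ± 3)/2.
Solving: r_1 = 2, r_2 = -1.

indicial: r^2 - 1 r - 2 = 0; roots r_1 = 2, r_2 = -1


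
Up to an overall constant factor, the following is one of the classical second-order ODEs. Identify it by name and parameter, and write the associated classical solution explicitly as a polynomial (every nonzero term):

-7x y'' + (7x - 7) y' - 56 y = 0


All three coefficients share the factor -7; dividing through by -7 gives  x y'' + (1 - x) y' + 8 y = 0.
This matches the Laguerre equation x y'' + (1 - x) y' + n y = 0 with n = 8; the polynomial solution is L_8(x).
With y = sum_k a_k x^k, matching x^k gives (k+1)k a_{k+1} + (k+1) a_{k+1} - k a_k + n a_k = 0, i.e. (k+1)^2 a_{k+1} = (k - n) a_k = (k - 8) a_k. The right side vanishes at k = 8, so the series terminates at degree 8.
Standard normalization L_n(0) = 1 gives a_0 = 1. Work upward with a_{k+1} = (k - 8) a_k / (k+1)^2:
  a_1 = (0 - 8)(1) / 1^2 = -8/1 = -8
  a_2 = (1 - 8)(-8) / 2^2 = 56/4 = 14
  a_3 = (2 - 8)(14) / 3^2 = -84/9 = -28/3
  a_4 = (3 - 8)(-28/3) / 4^2 = (140/3)/16 = 35/12
  a_5 = (4 - 8)(35/12) / 5^2 = (-35/3)/25 = -7/15
  a_6 = (5 - 8)(-7/15) / 6^2 = (7/5)/36 = 7/180
  a_7 = (6 - 8)(7/180) / 7^2 = (-7/90)/49 = -1/630
  a_8 = (7 - 8)(-1/630) / 8^2 = (1/630)/64 = 1/40320
Hence L_8(x) = x^8/40320 - x^7/630 + 7 x^6/180 - 7 x^5/15 + 35 x^4/12 - 28 x^3/3 + 14 x^2 - 8 x + 1.

L_8(x); series = x^8/40320 - x^7/630 + 7 x^6/180 - 7 x^5/15 + 35 x^4/12 - 28 x^3/3 + 14 x^2 - 8 x + 1


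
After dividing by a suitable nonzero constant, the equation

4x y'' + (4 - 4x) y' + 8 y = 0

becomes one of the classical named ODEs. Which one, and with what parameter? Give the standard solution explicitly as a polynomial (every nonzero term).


All three coefficients share the factor 4; dividing through by 4 gives  x y'' + (1 - x) y' + 2 y = 0.
This matches the Laguerre equation x y'' + (1 - x) y' + n y = 0 with n = 2; the polynomial solution is L_2(x).
With y = sum_k a_k x^k, matching x^k gives (k+1)k a_{k+1} + (k+1) a_{k+1} - k a_k + n a_k = 0, i.e. (k+1)^2 a_{k+1} = (k - n) a_k = (k - 2) a_k. The right side vanishes at k = 2, so the series terminates at degree 2.
Standard normalization L_n(0) = 1 gives a_0 = 1. Work upward with a_{k+1} = (k - 2) a_k / (k+1)^2:
  a_1 = (0 - 2)(1) / 1^2 = -2/1 = -2
  a_2 = (1 - 2)(-2) / 2^2 = 2/4 = 1/2
Hence L_2(x) = x^2/2 - 2 x + 1.

L_2(x); series = x^2/2 - 2 x + 1


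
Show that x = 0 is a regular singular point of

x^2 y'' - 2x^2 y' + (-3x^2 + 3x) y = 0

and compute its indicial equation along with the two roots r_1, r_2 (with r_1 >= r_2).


Divide by x^2 to reach normal form y'' + P_1(x) y' + P_2(x) y = 0 with P_1(x) = -2 and P_2(x) = -3 + 3/x.
x = 0 is a singular point because the y-coefficient -3 + 3/x has a pole at x = 0.
It is a regular singular point because x P_1(x) = p(x) = -2x and x^2 P_2(x) = q(x) = -3x^2 + 3x are polynomials, hence analytic at x = 0.
p(0) = 0,  q(0) = 0.
Indicial equation: r(r-1) + p(0) r + q(0) = 0, i.e. r^2 + (p(0) - 1) r + q(0) = 0, i.e. r^2 - 1 r = 0.
Discriminant: (-1)^2 - 4(0) = 1, so r = (1 ± 1)/2.
Solving: r_1 = 1, r_2 = 0.

indicial: r^2 - 1 r = 0; roots r_1 = 1, r_2 = 0


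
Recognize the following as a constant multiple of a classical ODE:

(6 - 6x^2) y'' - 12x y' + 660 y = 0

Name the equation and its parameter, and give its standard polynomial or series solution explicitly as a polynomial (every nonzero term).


All three coefficients share the factor 6; dividing through by 6 gives  (1 - x^2) y'' - 2x y' + 110 y = 0.
This matches the Legendre equation (1 - x^2) y'' - 2x y' + n(n+1) y = 0 (note the -2x y' term) with n(n+1) = 110, so n = 10; the polynomial solution is P_10(x).
With y = sum_k a_k x^k, matching x^k gives (k+2)(k+1) a_{k+2} = [k(k+1) - n(n+1)] a_k = (k - 10)(k + 11) a_k. The right side vanishes at k = 10, so the series with the parity of 10 terminates at degree 10.
Standard normalization (P_n(1) = 1): leading coefficient (2n)!/(2^n (n!)^2) = 2432902008176640000/(1024*13168189440000) = 46189/256, so a_10 = 46189/256. Work downward with a_k = (k+1)(k+2) a_{k+2} / ((k - 10)(k + 11)):
  a_8 = (9)(10)(46189/256) / ((8 - 10)(8 + 11)) = (2078505/128)/(-38) = -109395/256
  a_6 = (7)(8)(-109395/256) / ((6 - 10)(6 + 11)) = (-765765/32)/(-68) = 45045/128
  a_4 = (5)(6)(45045/128) / ((4 - 10)(4 + 11)) = (675675/64)/(-90) = -15015/128
  a_2 = (3)(4)(-15015/128) / ((2 - 10)(2 + 11)) = (-45045/32)/(-104) = 3465/256
  a_0 = (1)(2)(3465/256) / ((0 - 10)(0 + 11)) = (3465/128)/(-110) = -63/256
Hence P_10(x) = 46189 x^10/256 - 109395 x^8/256 + 45045 x^6/128 - 15015 x^4/128 + 3465 x^2/256 - 63/256.

P_10(x); series = 46189 x^10/256 - 109395 x^8/256 + 45045 x^6/128 - 15015 x^4/128 + 3465 x^2/256 - 63/256


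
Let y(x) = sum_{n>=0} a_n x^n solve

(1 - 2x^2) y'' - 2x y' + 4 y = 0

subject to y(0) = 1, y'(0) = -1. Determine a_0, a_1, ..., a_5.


Ansatz: y(x) = sum_{n>=0} a_n x^n, so y'(x) = sum_{n>=1} n a_n x^(n-1) and y''(x) = sum_{n>=2} n(n-1) a_n x^(n-2).
Substitute into P(x) y'' + Q(x) y' + R(x) y = 0 with P(x) = 1 - 2x^2, Q(x) = -2x, R(x) = 4, and match powers of x.
Initial conditions: a_0 = 1, a_1 = -1.
Setting the coefficient of each power of x to zero and solving order by order (substituting the coefficients already found):
  x^0: 2 a_2 + 4 a_0 = 0  ->  2 a_2 = -4 a_0 = -4  ->  a_2 = -2
  x^1: 6 a_3 + 2 a_1 = 0  ->  6 a_3 = -2 a_1 = 2  ->  a_3 = 1/3
  x^2: 12 a_4 - 4 a_2 = 0  ->  12 a_4 = 4 a_2 = -8  ->  a_4 = -2/3
  x^3: 20 a_5 - 14 a_3 = 0  ->  20 a_5 = 14 a_3 = 14/3  ->  a_5 = 7/30
Truncated series: y(x) = 1 - x - 2 x^2 + (1/3) x^3 - (2/3) x^4 + (7/30) x^5 + O(x^6).

a_0 = 1; a_1 = -1; a_2 = -2; a_3 = 1/3; a_4 = -2/3; a_5 = 7/30


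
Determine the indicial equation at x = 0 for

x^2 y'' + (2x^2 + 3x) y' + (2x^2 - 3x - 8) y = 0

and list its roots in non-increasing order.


Divide by x^2 to reach normal form y'' + P_1(x) y' + P_2(x) y = 0 with P_1(x) = 2 + 3/x and P_2(x) = 2 - 3/x - 8/x^2.
x = 0 is a singular point because the y'-coefficient 2 + 3/x has a pole at x = 0 and the y-coefficient 2 - 3/x - 8/x^2 has a pole at x = 0.
It is a regular singular point because x P_1(x) = p(x) = 2x + 3 and x^2 P_2(x) = q(x) = 2x^2 - 3x - 8 are polynomials, hence analytic at x = 0.
p(0) = 3,  q(0) = -8.
Indicial equation: r(r-1) + p(0) r + q(0) = 0, i.e. r^2 + (p(0) - 1) r + q(0) = 0, i.e. r^2 + 2 r - 8 = 0.
Discriminant: (2)^2 - 4(-8) = 36, so r = (-2 ± 6)/2.
Solving: r_1 = 2, r_2 = -4.

indicial: r^2 + 2 r - 8 = 0; roots r_1 = 2, r_2 = -4


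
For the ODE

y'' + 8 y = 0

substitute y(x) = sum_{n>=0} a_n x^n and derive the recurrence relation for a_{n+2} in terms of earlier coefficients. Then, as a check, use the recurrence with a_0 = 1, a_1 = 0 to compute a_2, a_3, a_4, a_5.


Substitute y = sum_n a_n x^n into y'' + (const) y = 0.
y''(x) = sum_{n>=0} (n+2)(n+1) a_{n+2} x^n.
The ODE becomes sum_n [(n+2)(n+1) a_{n+2} + 8 a_n] x^n = 0.
Setting each coefficient to zero gives the recurrence:
  (n+2)(n+1) a_{n+2} + 8 a_n = 0,
  a_{n+2} = -8 / ((n+1)(n+2)) a_n.

Check with a_0 = 1, a_1 = 0 (apply the recurrence for n = 0, 1, 2, 3): a_0 = 1, a_1 = 0, a_2 = -4, a_3 = 0, a_4 = 8/3, a_5 = 0.

a_{n+2} = -8/((n+1)(n+2)) * a_n; check: a_0 = 1, a_1 = 0, a_2 = -4, a_3 = 0, a_4 = 8/3, a_5 = 0


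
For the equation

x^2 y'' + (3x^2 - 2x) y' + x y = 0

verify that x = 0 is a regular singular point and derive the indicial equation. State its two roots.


Divide by x^2 to reach normal form y'' + P_1(x) y' + P_2(x) y = 0 with P_1(x) = 3 - 2/x and P_2(x) = 1/x.
x = 0 is a singular point because the y'-coefficient 3 - 2/x has a pole at x = 0 and the y-coefficient 1/x has a pole at x = 0.
It is a regular singular point because x P_1(x) = p(x) = 3x - 2 and x^2 P_2(x) = q(x) = x are polynomials, hence analytic at x = 0.
p(0) = -2,  q(0) = 0.
Indicial equation: r(r-1) + p(0) r + q(0) = 0, i.e. r^2 + (p(0) - 1) r + q(0) = 0, i.e. r^2 - 3 r = 0.
Discriminant: (-3)^2 - 4(0) = 9, so r = (3 ± 3)/2.
Solving: r_1 = 3, r_2 = 0.

indicial: r^2 - 3 r = 0; roots r_1 = 3, r_2 = 0


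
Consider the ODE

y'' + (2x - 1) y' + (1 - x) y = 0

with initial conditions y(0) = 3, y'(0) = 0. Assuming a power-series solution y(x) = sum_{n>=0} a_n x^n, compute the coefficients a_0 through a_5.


Ansatz: y(x) = sum_{n>=0} a_n x^n, so y'(x) = sum_{n>=1} n a_n x^(n-1) and y''(x) = sum_{n>=2} n(n-1) a_n x^(n-2).
Substitute into P(x) y'' + Q(x) y' + R(x) y = 0 with P(x) = 1, Q(x) = 2x - 1, R(x) = 1 - x, and match powers of x.
Initial conditions: a_0 = 3, a_1 = 0.
Setting the coefficient of each power of x to zero and solving order by order (substituting the coefficients already found):
  x^0: 2 a_2 - a_1 + a_0 = 0  ->  2 a_2 = a_1 - a_0 = -3  ->  a_2 = -3/2
  x^1: 6 a_3 - 2 a_2 + 3 a_1 - a_0 = 0  ->  6 a_3 = 2 a_2 - 3 a_1 + a_0 = 0  ->  a_3 = 0
  x^2: 12 a_4 - 3 a_3 + 5 a_2 - a_1 = 0  ->  12 a_4 = 3 a_3 - 5 a_2 + a_1 = 15/2  ->  a_4 = 5/8
  x^3: 20 a_5 - 4 a_4 + 7 a_3 - a_2 = 0  ->  20 a_5 = 4 a_4 - 7 a_3 + a_2 = 1  ->  a_5 = 1/20
Truncated series: y(x) = 3 - (3/2) x^2 + (5/8) x^4 + (1/20) x^5 + O(x^6).

a_0 = 3; a_1 = 0; a_2 = -3/2; a_3 = 0; a_4 = 5/8; a_5 = 1/20


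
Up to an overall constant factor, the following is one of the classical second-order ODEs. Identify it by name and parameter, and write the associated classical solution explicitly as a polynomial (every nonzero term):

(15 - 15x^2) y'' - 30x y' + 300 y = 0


All three coefficients share the factor 15; dividing through by 15 gives  (1 - x^2) y'' - 2x y' + 20 y = 0.
This matches the Legendre equation (1 - x^2) y'' - 2x y' + n(n+1) y = 0 (note the -2x y' term) with n(n+1) = 20, so n = 4; the polynomial solution is P_4(x).
With y = sum_k a_k x^k, matching x^k gives (k+2)(k+1) a_{k+2} = [k(k+1) - n(n+1)] a_k = (k - 4)(k + 5) a_k. The right side vanishes at k = 4, so the series with the parity of 4 terminates at degree 4.
Standard normalization (P_n(1) = 1): leading coefficient (2n)!/(2^n (n!)^2) = 40320/(16*576) = 35/8, so a_4 = 35/8. Work downward with a_k = (k+1)(k+2) a_{k+2} / ((k - 4)(k + 5)):
  a_2 = (3)(4)(35/8) / ((2 - 4)(2 + 5)) = (105/2)/(-14) = -15/4
  a_0 = (1)(2)(-15/4) / ((0 - 4)(0 + 5)) = (-15/2)/(-20) = 3/8
Hence P_4(x) = 35 x^4/8 - 15 x^2/4 + 3/8.

P_4(x); series = 35 x^4/8 - 15 x^2/4 + 3/8


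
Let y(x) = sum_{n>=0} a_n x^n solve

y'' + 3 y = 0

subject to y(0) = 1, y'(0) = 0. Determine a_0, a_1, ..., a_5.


Ansatz: y(x) = sum_{n>=0} a_n x^n, so y'(x) = sum_{n>=1} n a_n x^(n-1) and y''(x) = sum_{n>=2} n(n-1) a_n x^(n-2).
Substitute into P(x) y'' + Q(x) y' + R(x) y = 0 with P(x) = 1, Q(x) = 0, R(x) = 3, and match powers of x.
Initial conditions: a_0 = 1, a_1 = 0.
Setting the coefficient of each power of x to zero and solving order by order (substituting the coefficients already found):
  x^0: 2 a_2 + 3 a_0 = 0  ->  2 a_2 = -3 a_0 = -3  ->  a_2 = -3/2
  x^1: 6 a_3 + 3 a_1 = 0  ->  6 a_3 = -3 a_1 = 0  ->  a_3 = 0
  x^2: 12 a_4 + 3 a_2 = 0  ->  12 a_4 = -3 a_2 = 9/2  ->  a_4 = 3/8
  x^3: 20 a_5 + 3 a_3 = 0  ->  20 a_5 = -3 a_3 = 0  ->  a_5 = 0
Truncated series: y(x) = 1 - (3/2) x^2 + (3/8) x^4 + O(x^6).

a_0 = 1; a_1 = 0; a_2 = -3/2; a_3 = 0; a_4 = 3/8; a_5 = 0


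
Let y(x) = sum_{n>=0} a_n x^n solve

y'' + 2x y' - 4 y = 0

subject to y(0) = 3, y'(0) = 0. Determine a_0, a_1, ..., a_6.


Ansatz: y(x) = sum_{n>=0} a_n x^n, so y'(x) = sum_{n>=1} n a_n x^(n-1) and y''(x) = sum_{n>=2} n(n-1) a_n x^(n-2).
Substitute into P(x) y'' + Q(x) y' + R(x) y = 0 with P(x) = 1, Q(x) = 2x, R(x) = -4, and match powers of x.
Initial conditions: a_0 = 3, a_1 = 0.
Setting the coefficient of each power of x to zero and solving order by order (substituting the coefficients already found):
  x^0: 2 a_2 - 4 a_0 = 0  ->  2 a_2 = 4 a_0 = 12  ->  a_2 = 6
  x^1: 6 a_3 - 2 a_1 = 0  ->  6 a_3 = 2 a_1 = 0  ->  a_3 = 0
  x^2: 12 a_4 = 0  ->  a_4 = 0
  x^3: 20 a_5 + 2 a_3 = 0  ->  20 a_5 = -2 a_3 = 0  ->  a_5 = 0
  x^4: 30 a_6 + 4 a_4 = 0  ->  30 a_6 = -4 a_4 = 0  ->  a_6 = 0
Truncated series: y(x) = 3 + 6 x^2 + O(x^7).

a_0 = 3; a_1 = 0; a_2 = 6; a_3 = 0; a_4 = 0; a_5 = 0; a_6 = 0


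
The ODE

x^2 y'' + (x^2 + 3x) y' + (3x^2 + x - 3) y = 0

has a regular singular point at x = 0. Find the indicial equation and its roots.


Divide by x^2 to reach normal form y'' + P_1(x) y' + P_2(x) y = 0 with P_1(x) = 1 + 3/x and P_2(x) = 3 + 1/x - 3/x^2.
x = 0 is a singular point because the y'-coefficient 1 + 3/x has a pole at x = 0 and the y-coefficient 3 + 1/x - 3/x^2 has a pole at x = 0.
It is a regular singular point because x P_1(x) = p(x) = x + 3 and x^2 P_2(x) = q(x) = 3x^2 + x - 3 are polynomials, hence analytic at x = 0.
p(0) = 3,  q(0) = -3.
Indicial equation: r(r-1) + p(0) r + q(0) = 0, i.e. r^2 + (p(0) - 1) r + q(0) = 0, i.e. r^2 + 2 r - 3 = 0.
Discriminant: (2)^2 - 4(-3) = 16, so r = (-2 ± 4)/2.
Solving: r_1 = 1, r_2 = -3.

indicial: r^2 + 2 r - 3 = 0; roots r_1 = 1, r_2 = -3


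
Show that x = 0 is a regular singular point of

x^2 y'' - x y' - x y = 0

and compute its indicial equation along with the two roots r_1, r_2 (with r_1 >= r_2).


Divide by x^2 to reach normal form y'' + P_1(x) y' + P_2(x) y = 0 with P_1(x) = -1/x and P_2(x) = -1/x.
x = 0 is a singular point because the y'-coefficient -1/x has a pole at x = 0 and the y-coefficient -1/x has a pole at x = 0.
It is a regular singular point because x P_1(x) = p(x) = -1 and x^2 P_2(x) = q(x) = -x are polynomials, hence analytic at x = 0.
p(0) = -1,  q(0) = 0.
Indicial equation: r(r-1) + p(0) r + q(0) = 0, i.e. r^2 + (p(0) - 1) r + q(0) = 0, i.e. r^2 - 2 r = 0.
Discriminant: (-2)^2 - 4(0) = 4, so r = (2 ± 2)/2.
Solving: r_1 = 2, r_2 = 0.

indicial: r^2 - 2 r = 0; roots r_1 = 2, r_2 = 0


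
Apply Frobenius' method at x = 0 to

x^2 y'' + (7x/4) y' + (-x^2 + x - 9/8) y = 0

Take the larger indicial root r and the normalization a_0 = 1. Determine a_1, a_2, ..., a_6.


Write in Frobenius form y'' + (p(x)/x) y' + (q(x)/x^2) y = 0:
  p(x) = 7/4,  q(x) = -x^2 + x - 9/8.
Indicial equation: r(r-1) + (7/4) r + (-9/8) = 0 -> roots r_1 = 3/4, r_2 = -3/2.
Take r = r_1 = 3/4. Let y(x) = x^r sum_{n>=0} a_n x^n with a_0 = 1.
Substitute y = x^r sum a_n x^n and match x^{r+n}. The recurrence is
  D(n) a_n + 1 a_{n-1} - 1 a_{n-2} = 0,  where D(n) = (r+n)(r+n-1) + (7/4)(r+n) + (-9/8).
  a_n = [-1 a_{n-1} + 1 a_{n-2}] / D(n).
Since the indicial polynomial factors as (r - r_1)(r - r_2), D(n) = (r_1 + n - r_1)(r_1 + n - r_2) = n(n + 9/4).
Evaluating step by step (a_0 = 1):
  n = 1: D(1) = 1(1 + 9/4) = 13/4; numerator = -1(1) = -1; a_1 = (-1)/(13/4) = -4/13
  n = 2: D(2) = 2(2 + 9/4) = 17/2; numerator = -1(-4/13) + 1(1) = 17/13; a_2 = (17/13)/(17/2) = 2/13
  n = 3: D(3) = 3(3 + 9/4) = 63/4; numerator = -1(2/13) + 1(-4/13) = -6/13; a_3 = (-6/13)/(63/4) = -8/273
  n = 4: D(4) = 4(4 + 9/4) = 25; numerator = -1(-8/273) + 1(2/13) = 50/273; a_4 = (50/273)/(25) = 2/273
  n = 5: D(5) = 5(5 + 9/4) = 145/4; numerator = -1(2/273) + 1(-8/273) = -10/273; a_5 = (-10/273)/(145/4) = -8/7917
  n = 6: D(6) = 6(6 + 9/4) = 99/2; numerator = -1(-8/7917) + 1(2/273) = 22/2639; a_6 = (22/2639)/(99/2) = 4/23751

r = 3/4; a_0 = 1; a_1 = -4/13; a_2 = 2/13; a_3 = -8/273; a_4 = 2/273; a_5 = -8/7917; a_6 = 4/23751


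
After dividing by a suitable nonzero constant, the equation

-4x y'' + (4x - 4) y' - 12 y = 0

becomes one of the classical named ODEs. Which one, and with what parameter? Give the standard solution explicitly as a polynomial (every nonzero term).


All three coefficients share the factor -4; dividing through by -4 gives  x y'' + (1 - x) y' + 3 y = 0.
This matches the Laguerre equation x y'' + (1 - x) y' + n y = 0 with n = 3; the polynomial solution is L_3(x).
With y = sum_k a_k x^k, matching x^k gives (k+1)k a_{k+1} + (k+1) a_{k+1} - k a_k + n a_k = 0, i.e. (k+1)^2 a_{k+1} = (k - n) a_k = (k - 3) a_k. The right side vanishes at k = 3, so the series terminates at degree 3.
Standard normalization L_n(0) = 1 gives a_0 = 1. Work upward with a_{k+1} = (k - 3) a_k / (k+1)^2:
  a_1 = (0 - 3)(1) / 1^2 = -3/1 = -3
  a_2 = (1 - 3)(-3) / 2^2 = 6/4 = 3/2
  a_3 = (2 - 3)(3/2) / 3^2 = (-3/2)/9 = -1/6
Hence L_3(x) = -x^3/6 + 3 x^2/2 - 3 x + 1.

L_3(x); series = -x^3/6 + 3 x^2/2 - 3 x + 1


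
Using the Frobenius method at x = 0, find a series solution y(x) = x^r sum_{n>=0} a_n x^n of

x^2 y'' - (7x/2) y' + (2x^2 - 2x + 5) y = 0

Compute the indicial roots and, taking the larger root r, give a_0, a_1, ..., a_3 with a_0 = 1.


Write in Frobenius form y'' + (p(x)/x) y' + (q(x)/x^2) y = 0:
  p(x) = -7/2,  q(x) = 2x^2 - 2x + 5.
Indicial equation: r(r-1) + (-7/2) r + (5) = 0 -> roots r_1 = 5/2, r_2 = 2.
Take r = r_1 = 5/2. Let y(x) = x^r sum_{n>=0} a_n x^n with a_0 = 1.
Substitute y = x^r sum a_n x^n and match x^{r+n}. The recurrence is
  D(n) a_n - 2 a_{n-1} + 2 a_{n-2} = 0,  where D(n) = (r+n)(r+n-1) + (-7/2)(r+n) + (5).
  a_n = [2 a_{n-1} - 2 a_{n-2}] / D(n).
Since the indicial polynomial factors as (r - r_1)(r - r_2), D(n) = (r_1 + n - r_1)(r_1 + n - r_2) = n(n + 1/2).
Evaluating step by step (a_0 = 1):
  n = 1: D(1) = 1(1 + 1/2) = 3/2; numerator = 2(1) = 2; a_1 = (2)/(3/2) = 4/3
  n = 2: D(2) = 2(2 + 1/2) = 5; numerator = 2(4/3) - 2(1) = 2/3; a_2 = (2/3)/(5) = 2/15
  n = 3: D(3) = 3(3 + 1/2) = 21/2; numerator = 2(2/15) - 2(4/3) = -12/5; a_3 = (-12/5)/(21/2) = -8/35

r = 5/2; a_0 = 1; a_1 = 4/3; a_2 = 2/15; a_3 = -8/35


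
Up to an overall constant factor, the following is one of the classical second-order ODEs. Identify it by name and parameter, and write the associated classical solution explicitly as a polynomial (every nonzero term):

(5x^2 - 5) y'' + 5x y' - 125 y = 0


All three coefficients share the factor -5; dividing through by -5 gives  (1 - x^2) y'' - x y' + 25 y = 0.
This matches the Chebyshev equation (1 - x^2) y'' - x y' + n^2 y = 0 (note the -x y' term, not -2x y') with n^2 = 25, so n = 5; the polynomial solution is T_5(x).
With y = sum_k a_k x^k, matching x^k gives (k+2)(k+1) a_{k+2} = (k^2 - n^2) a_k = (k - 5)(k + 5) a_k. The right side vanishes at k = 5, so the series with the parity of 5 terminates at degree 5.
Standard normalization: leading coefficient of T_n is 2^(n-1), so a_5 = 2^4 = 16. Work downward with a_k = (k+1)(k+2) a_{k+2} / ((k - 5)(k + 5)):
  a_3 = (4)(5)(16) / ((3 - 5)(3 + 5)) = 320/(-16) = -20
  a_1 = (2)(3)(-20) / ((1 - 5)(1 + 5)) = -120/(-24) = 5
Hence T_5(x) = 16 x^5 - 20 x^3 + 5 x.

T_5(x); series = 16 x^5 - 20 x^3 + 5 x


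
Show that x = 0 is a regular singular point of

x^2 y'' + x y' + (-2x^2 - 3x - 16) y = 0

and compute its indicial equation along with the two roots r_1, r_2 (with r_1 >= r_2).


Divide by x^2 to reach normal form y'' + P_1(x) y' + P_2(x) y = 0 with P_1(x) = 1/x and P_2(x) = -2 - 3/x - 16/x^2.
x = 0 is a singular point because the y'-coefficient 1/x has a pole at x = 0 and the y-coefficient -2 - 3/x - 16/x^2 has a pole at x = 0.
It is a regular singular point because x P_1(x) = p(x) = 1 and x^2 P_2(x) = q(x) = -2x^2 - 3x - 16 are polynomials, hence analytic at x = 0.
p(0) = 1,  q(0) = -16.
Indicial equation: r(r-1) + p(0) r + q(0) = 0, i.e. r^2 + (p(0) - 1) r + q(0) = 0, i.e. r^2 - 16 = 0.
Discriminant: (0)^2 - 4(-16) = 64, so r = (0 ± 8)/2.
Solving: r_1 = 4, r_2 = -4.

indicial: r^2 - 16 = 0; roots r_1 = 4, r_2 = -4


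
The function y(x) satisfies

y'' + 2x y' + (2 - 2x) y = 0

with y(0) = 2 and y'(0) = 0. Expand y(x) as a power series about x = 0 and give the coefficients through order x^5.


Ansatz: y(x) = sum_{n>=0} a_n x^n, so y'(x) = sum_{n>=1} n a_n x^(n-1) and y''(x) = sum_{n>=2} n(n-1) a_n x^(n-2).
Substitute into P(x) y'' + Q(x) y' + R(x) y = 0 with P(x) = 1, Q(x) = 2x, R(x) = 2 - 2x, and match powers of x.
Initial conditions: a_0 = 2, a_1 = 0.
Setting the coefficient of each power of x to zero and solving order by order (substituting the coefficients already found):
  x^0: 2 a_2 + 2 a_0 = 0  ->  2 a_2 = -2 a_0 = -4  ->  a_2 = -2
  x^1: 6 a_3 + 4 a_1 - 2 a_0 = 0  ->  6 a_3 = -4 a_1 + 2 a_0 = 4  ->  a_3 = 2/3
  x^2: 12 a_4 + 6 a_2 - 2 a_1 = 0  ->  12 a_4 = -6 a_2 + 2 a_1 = 12  ->  a_4 = 1
  x^3: 20 a_5 + 8 a_3 - 2 a_2 = 0  ->  20 a_5 = -8 a_3 + 2 a_2 = -28/3  ->  a_5 = -7/15
Truncated series: y(x) = 2 - 2 x^2 + (2/3) x^3 + x^4 - (7/15) x^5 + O(x^6).

a_0 = 2; a_1 = 0; a_2 = -2; a_3 = 2/3; a_4 = 1; a_5 = -7/15


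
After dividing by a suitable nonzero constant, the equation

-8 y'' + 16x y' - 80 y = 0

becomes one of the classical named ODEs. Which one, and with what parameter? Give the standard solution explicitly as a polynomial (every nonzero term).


All three coefficients share the factor -8; dividing through by -8 gives  y'' - 2x y' + 10 y = 0.
This matches the Hermite equation y'' - 2x y' + 2n y = 0 with 2n = 10, so n = 5; the polynomial solution is H_5(x).
With y = sum_k a_k x^k, matching x^k gives (k+2)(k+1) a_{k+2} = 2(k - n) a_k = 2(k - 5) a_k. The right side vanishes at k = 5, so the series with the parity of 5 terminates at degree 5.
Standard normalization: leading coefficient of H_n is 2^n, so a_5 = 2^5 = 32. Work downward with a_k = (k+1)(k+2) a_{k+2} / (2(k - n)):
  a_3 = (4)(5)(32) / (2(3 - 5)) = 640/(-4) = -160
  a_1 = (2)(3)(-160) / (2(1 - 5)) = -960/(-8) = 120
Hence H_5(x) = 32 x^5 - 160 x^3 + 120 x.

H_5(x); series = 32 x^5 - 160 x^3 + 120 x


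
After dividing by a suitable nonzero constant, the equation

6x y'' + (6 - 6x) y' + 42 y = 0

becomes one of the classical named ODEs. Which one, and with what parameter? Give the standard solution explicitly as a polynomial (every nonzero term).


All three coefficients share the factor 6; dividing through by 6 gives  x y'' + (1 - x) y' + 7 y = 0.
This matches the Laguerre equation x y'' + (1 - x) y' + n y = 0 with n = 7; the polynomial solution is L_7(x).
With y = sum_k a_k x^k, matching x^k gives (k+1)k a_{k+1} + (k+1) a_{k+1} - k a_k + n a_k = 0, i.e. (k+1)^2 a_{k+1} = (k - n) a_k = (k - 7) a_k. The right side vanishes at k = 7, so the series terminates at degree 7.
Standard normalization L_n(0) = 1 gives a_0 = 1. Work upward with a_{k+1} = (k - 7) a_k / (k+1)^2:
  a_1 = (0 - 7)(1) / 1^2 = -7/1 = -7
  a_2 = (1 - 7)(-7) / 2^2 = 42/4 = 21/2
  a_3 = (2 - 7)(21/2) / 3^2 = (-105/2)/9 = -35/6
  a_4 = (3 - 7)(-35/6) / 4^2 = (70/3)/16 = 35/24
  a_5 = (4 - 7)(35/24) / 5^2 = (-35/8)/25 = -7/40
  a_6 = (5 - 7)(-7/40) / 6^2 = (7/20)/36 = 7/720
  a_7 = (6 - 7)(7/720) / 7^2 = (-7/720)/49 = -1/5040
Hence L_7(x) = -x^7/5040 + 7 x^6/720 - 7 x^5/40 + 35 x^4/24 - 35 x^3/6 + 21 x^2/2 - 7 x + 1.

L_7(x); series = -x^7/5040 + 7 x^6/720 - 7 x^5/40 + 35 x^4/24 - 35 x^3/6 + 21 x^2/2 - 7 x + 1


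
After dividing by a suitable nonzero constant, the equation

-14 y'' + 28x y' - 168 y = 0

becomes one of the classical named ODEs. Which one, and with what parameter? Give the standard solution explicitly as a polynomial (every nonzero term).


All three coefficients share the factor -14; dividing through by -14 gives  y'' - 2x y' + 12 y = 0.
This matches the Hermite equation y'' - 2x y' + 2n y = 0 with 2n = 12, so n = 6; the polynomial solution is H_6(x).
With y = sum_k a_k x^k, matching x^k gives (k+2)(k+1) a_{k+2} = 2(k - n) a_k = 2(k - 6) a_k. The right side vanishes at k = 6, so the series with the parity of 6 terminates at degree 6.
Standard normalization: leading coefficient of H_n is 2^n, so a_6 = 2^6 = 64. Work downward with a_k = (k+1)(k+2) a_{k+2} / (2(k - n)):
  a_4 = (5)(6)(64) / (2(4 - 6)) = 1920/(-4) = -480
  a_2 = (3)(4)(-480) / (2(2 - 6)) = -5760/(-8) = 720
  a_0 = (1)(2)(720) / (2(0 - 6)) = 1440/(-12) = -120
Hence H_6(x) = 64 x^6 - 480 x^4 + 720 x^2 - 120.

H_6(x); series = 64 x^6 - 480 x^4 + 720 x^2 - 120


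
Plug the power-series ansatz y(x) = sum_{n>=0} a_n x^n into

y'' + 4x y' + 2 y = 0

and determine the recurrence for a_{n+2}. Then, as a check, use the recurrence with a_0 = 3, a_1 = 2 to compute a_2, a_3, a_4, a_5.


Substitute y = sum_n a_n x^n.
y''(x) has coefficient (n+2)(n+1) a_{n+2} at x^n;
4 x y'(x) has coefficient 4 n a_n at x^n (shift);
2 y(x) has coefficient 2 a_n at x^n.
Matching x^n: (n+2)(n+1) a_{n+2} + (4n + 2) a_n = 0.
Thus a_{n+2} = (-4n - 2) / ((n+1)(n+2)) * a_n.

Check with a_0 = 3, a_1 = 2 (apply the recurrence for n = 0, 1, 2, 3): a_0 = 3, a_1 = 2, a_2 = -3, a_3 = -2, a_4 = 5/2, a_5 = 7/5.

a_(n+2) = (-4n - 2) / ((n+1)(n+2)) * a_n; check: a_0 = 3, a_1 = 2, a_2 = -3, a_3 = -2, a_4 = 5/2, a_5 = 7/5


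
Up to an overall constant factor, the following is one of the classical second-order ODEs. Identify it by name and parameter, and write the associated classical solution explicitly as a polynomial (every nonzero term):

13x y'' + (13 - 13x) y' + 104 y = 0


All three coefficients share the factor 13; dividing through by 13 gives  x y'' + (1 - x) y' + 8 y = 0.
This matches the Laguerre equation x y'' + (1 - x) y' + n y = 0 with n = 8; the polynomial solution is L_8(x).
With y = sum_k a_k x^k, matching x^k gives (k+1)k a_{k+1} + (k+1) a_{k+1} - k a_k + n a_k = 0, i.e. (k+1)^2 a_{k+1} = (k - n) a_k = (k - 8) a_k. The right side vanishes at k = 8, so the series terminates at degree 8.
Standard normalization L_n(0) = 1 gives a_0 = 1. Work upward with a_{k+1} = (k - 8) a_k / (k+1)^2:
  a_1 = (0 - 8)(1) / 1^2 = -8/1 = -8
  a_2 = (1 - 8)(-8) / 2^2 = 56/4 = 14
  a_3 = (2 - 8)(14) / 3^2 = -84/9 = -28/3
  a_4 = (3 - 8)(-28/3) / 4^2 = (140/3)/16 = 35/12
  a_5 = (4 - 8)(35/12) / 5^2 = (-35/3)/25 = -7/15
  a_6 = (5 - 8)(-7/15) / 6^2 = (7/5)/36 = 7/180
  a_7 = (6 - 8)(7/180) / 7^2 = (-7/90)/49 = -1/630
  a_8 = (7 - 8)(-1/630) / 8^2 = (1/630)/64 = 1/40320
Hence L_8(x) = x^8/40320 - x^7/630 + 7 x^6/180 - 7 x^5/15 + 35 x^4/12 - 28 x^3/3 + 14 x^2 - 8 x + 1.

L_8(x); series = x^8/40320 - x^7/630 + 7 x^6/180 - 7 x^5/15 + 35 x^4/12 - 28 x^3/3 + 14 x^2 - 8 x + 1


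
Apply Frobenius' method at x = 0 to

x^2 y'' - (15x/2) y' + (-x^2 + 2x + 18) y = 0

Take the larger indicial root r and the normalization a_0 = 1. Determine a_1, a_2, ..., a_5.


Write in Frobenius form y'' + (p(x)/x) y' + (q(x)/x^2) y = 0:
  p(x) = -15/2,  q(x) = -x^2 + 2x + 18.
Indicial equation: r(r-1) + (-15/2) r + (18) = 0 -> roots r_1 = 9/2, r_2 = 4.
Take r = r_1 = 9/2. Let y(x) = x^r sum_{n>=0} a_n x^n with a_0 = 1.
Substitute y = x^r sum a_n x^n and match x^{r+n}. The recurrence is
  D(n) a_n + 2 a_{n-1} - 1 a_{n-2} = 0,  where D(n) = (r+n)(r+n-1) + (-15/2)(r+n) + (18).
  a_n = [-2 a_{n-1} + 1 a_{n-2}] / D(n).
Since the indicial polynomial factors as (r - r_1)(r - r_2), D(n) = (r_1 + n - r_1)(r_1 + n - r_2) = n(n + 1/2).
Evaluating step by step (a_0 = 1):
  n = 1: D(1) = 1(1 + 1/2) = 3/2; numerator = -2(1) = -2; a_1 = (-2)/(3/2) = -4/3
  n = 2: D(2) = 2(2 + 1/2) = 5; numerator = -2(-4/3) + 1(1) = 11/3; a_2 = (11/3)/(5) = 11/15
  n = 3: D(3) = 3(3 + 1/2) = 21/2; numerator = -2(11/15) + 1(-4/3) = -14/5; a_3 = (-14/5)/(21/2) = -4/15
  n = 4: D(4) = 4(4 + 1/2) = 18; numerator = -2(-4/15) + 1(11/15) = 19/15; a_4 = (19/15)/(18) = 19/270
  n = 5: D(5) = 5(5 + 1/2) = 55/2; numerator = -2(19/270) + 1(-4/15) = -11/27; a_5 = (-11/27)/(55/2) = -2/135

r = 9/2; a_0 = 1; a_1 = -4/3; a_2 = 11/15; a_3 = -4/15; a_4 = 19/270; a_5 = -2/135


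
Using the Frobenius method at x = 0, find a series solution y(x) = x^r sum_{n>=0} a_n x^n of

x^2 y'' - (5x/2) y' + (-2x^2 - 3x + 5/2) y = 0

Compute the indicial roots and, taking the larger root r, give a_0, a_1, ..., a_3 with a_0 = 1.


Write in Frobenius form y'' + (p(x)/x) y' + (q(x)/x^2) y = 0:
  p(x) = -5/2,  q(x) = -2x^2 - 3x + 5/2.
Indicial equation: r(r-1) + (-5/2) r + (5/2) = 0 -> roots r_1 = 5/2, r_2 = 1.
Take r = r_1 = 5/2. Let y(x) = x^r sum_{n>=0} a_n x^n with a_0 = 1.
Substitute y = x^r sum a_n x^n and match x^{r+n}. The recurrence is
  D(n) a_n - 3 a_{n-1} - 2 a_{n-2} = 0,  where D(n) = (r+n)(r+n-1) + (-5/2)(r+n) + (5/2).
  a_n = [3 a_{n-1} + 2 a_{n-2}] / D(n).
Since the indicial polynomial factors as (r - r_1)(r - r_2), D(n) = (r_1 + n - r_1)(r_1 + n - r_2) = n(n + 3/2).
Evaluating step by step (a_0 = 1):
  n = 1: D(1) = 1(1 + 3/2) = 5/2; numerator = 3(1) = 3; a_1 = (3)/(5/2) = 6/5
  n = 2: D(2) = 2(2 + 3/2) = 7; numerator = 3(6/5) + 2(1) = 28/5; a_2 = (28/5)/(7) = 4/5
  n = 3: D(3) = 3(3 + 3/2) = 27/2; numerator = 3(4/5) + 2(6/5) = 24/5; a_3 = (24/5)/(27/2) = 16/45

r = 5/2; a_0 = 1; a_1 = 6/5; a_2 = 4/5; a_3 = 16/45


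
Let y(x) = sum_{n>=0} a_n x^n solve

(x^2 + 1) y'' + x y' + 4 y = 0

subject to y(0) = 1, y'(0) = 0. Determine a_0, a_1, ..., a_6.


Ansatz: y(x) = sum_{n>=0} a_n x^n, so y'(x) = sum_{n>=1} n a_n x^(n-1) and y''(x) = sum_{n>=2} n(n-1) a_n x^(n-2).
Substitute into P(x) y'' + Q(x) y' + R(x) y = 0 with P(x) = x^2 + 1, Q(x) = x, R(x) = 4, and match powers of x.
Initial conditions: a_0 = 1, a_1 = 0.
Setting the coefficient of each power of x to zero and solving order by order (substituting the coefficients already found):
  x^0: 2 a_2 + 4 a_0 = 0  ->  2 a_2 = -4 a_0 = -4  ->  a_2 = -2
  x^1: 6 a_3 + 5 a_1 = 0  ->  6 a_3 = -5 a_1 = 0  ->  a_3 = 0
  x^2: 12 a_4 + 8 a_2 = 0  ->  12 a_4 = -8 a_2 = 16  ->  a_4 = 4/3
  x^3: 20 a_5 + 13 a_3 = 0  ->  20 a_5 = -13 a_3 = 0  ->  a_5 = 0
  x^4: 30 a_6 + 20 a_4 = 0  ->  30 a_6 = -20 a_4 = -80/3  ->  a_6 = -8/9
Truncated series: y(x) = 1 - 2 x^2 + (4/3) x^4 - (8/9) x^6 + O(x^7).

a_0 = 1; a_1 = 0; a_2 = -2; a_3 = 0; a_4 = 4/3; a_5 = 0; a_6 = -8/9


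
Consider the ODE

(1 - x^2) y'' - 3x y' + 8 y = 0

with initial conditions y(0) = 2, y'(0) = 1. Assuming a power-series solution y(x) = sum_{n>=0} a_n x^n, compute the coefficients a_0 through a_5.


Ansatz: y(x) = sum_{n>=0} a_n x^n, so y'(x) = sum_{n>=1} n a_n x^(n-1) and y''(x) = sum_{n>=2} n(n-1) a_n x^(n-2).
Substitute into P(x) y'' + Q(x) y' + R(x) y = 0 with P(x) = 1 - x^2, Q(x) = -3x, R(x) = 8, and match powers of x.
Initial conditions: a_0 = 2, a_1 = 1.
Setting the coefficient of each power of x to zero and solving order by order (substituting the coefficients already found):
  x^0: 2 a_2 + 8 a_0 = 0  ->  2 a_2 = -8 a_0 = -16  ->  a_2 = -8
  x^1: 6 a_3 + 5 a_1 = 0  ->  6 a_3 = -5 a_1 = -5  ->  a_3 = -5/6
  x^2: 12 a_4 = 0  ->  a_4 = 0
  x^3: 20 a_5 - 7 a_3 = 0  ->  20 a_5 = 7 a_3 = -35/6  ->  a_5 = -7/24
Truncated series: y(x) = 2 + x - 8 x^2 - (5/6) x^3 - (7/24) x^5 + O(x^6).

a_0 = 2; a_1 = 1; a_2 = -8; a_3 = -5/6; a_4 = 0; a_5 = -7/24


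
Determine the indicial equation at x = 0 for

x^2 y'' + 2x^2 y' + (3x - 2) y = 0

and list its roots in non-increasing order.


Divide by x^2 to reach normal form y'' + P_1(x) y' + P_2(x) y = 0 with P_1(x) = 2 and P_2(x) = 3/x - 2/x^2.
x = 0 is a singular point because the y-coefficient 3/x - 2/x^2 has a pole at x = 0.
It is a regular singular point because x P_1(x) = p(x) = 2x and x^2 P_2(x) = q(x) = 3x - 2 are polynomials, hence analytic at x = 0.
p(0) = 0,  q(0) = -2.
Indicial equation: r(r-1) + p(0) r + q(0) = 0, i.e. r^2 + (p(0) - 1) r + q(0) = 0, i.e. r^2 - 1 r - 2 = 0.
Discriminant: (-1)^2 - 4(-2) = 9, so r = (1 ± 3)/2.
Solving: r_1 = 2, r_2 = -1.

indicial: r^2 - 1 r - 2 = 0; roots r_1 = 2, r_2 = -1


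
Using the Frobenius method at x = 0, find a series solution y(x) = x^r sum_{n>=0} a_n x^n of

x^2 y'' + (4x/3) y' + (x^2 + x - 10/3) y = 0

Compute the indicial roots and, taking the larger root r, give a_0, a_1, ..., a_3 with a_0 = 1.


Write in Frobenius form y'' + (p(x)/x) y' + (q(x)/x^2) y = 0:
  p(x) = 4/3,  q(x) = x^2 + x - 10/3.
Indicial equation: r(r-1) + (4/3) r + (-10/3) = 0 -> roots r_1 = 5/3, r_2 = -2.
Take r = r_1 = 5/3. Let y(x) = x^r sum_{n>=0} a_n x^n with a_0 = 1.
Substitute y = x^r sum a_n x^n and match x^{r+n}. The recurrence is
  D(n) a_n + 1 a_{n-1} + 1 a_{n-2} = 0,  where D(n) = (r+n)(r+n-1) + (4/3)(r+n) + (-10/3).
  a_n = [-1 a_{n-1} - 1 a_{n-2}] / D(n).
Since the indicial polynomial factors as (r - r_1)(r - r_2), D(n) = (r_1 + n - r_1)(r_1 + n - r_2) = n(n + 11/3).
Evaluating step by step (a_0 = 1):
  n = 1: D(1) = 1(1 + 11/3) = 14/3; numerator = -1(1) = -1; a_1 = (-1)/(14/3) = -3/14
  n = 2: D(2) = 2(2 + 11/3) = 34/3; numerator = -1(-3/14) - 1(1) = -11/14; a_2 = (-11/14)/(34/3) = -33/476
  n = 3: D(3) = 3(3 + 11/3) = 20; numerator = -1(-33/476) - 1(-3/14) = 135/476; a_3 = (135/476)/(20) = 27/1904

r = 5/3; a_0 = 1; a_1 = -3/14; a_2 = -33/476; a_3 = 27/1904


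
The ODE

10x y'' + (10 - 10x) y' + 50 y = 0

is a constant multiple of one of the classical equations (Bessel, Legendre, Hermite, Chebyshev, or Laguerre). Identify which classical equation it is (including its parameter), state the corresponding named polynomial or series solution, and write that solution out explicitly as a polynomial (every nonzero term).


All three coefficients share the factor 10; dividing through by 10 gives  x y'' + (1 - x) y' + 5 y = 0.
This matches the Laguerre equation x y'' + (1 - x) y' + n y = 0 with n = 5; the polynomial solution is L_5(x).
With y = sum_k a_k x^k, matching x^k gives (k+1)k a_{k+1} + (k+1) a_{k+1} - k a_k + n a_k = 0, i.e. (k+1)^2 a_{k+1} = (k - n) a_k = (k - 5) a_k. The right side vanishes at k = 5, so the series terminates at degree 5.
Standard normalization L_n(0) = 1 gives a_0 = 1. Work upward with a_{k+1} = (k - 5) a_k / (k+1)^2:
  a_1 = (0 - 5)(1) / 1^2 = -5/1 = -5
  a_2 = (1 - 5)(-5) / 2^2 = 20/4 = 5
  a_3 = (2 - 5)(5) / 3^2 = -15/9 = -5/3
  a_4 = (3 - 5)(-5/3) / 4^2 = (10/3)/16 = 5/24
  a_5 = (4 - 5)(5/24) / 5^2 = (-5/24)/25 = -1/120
Hence L_5(x) = -x^5/120 + 5 x^4/24 - 5 x^3/3 + 5 x^2 - 5 x + 1.

L_5(x); series = -x^5/120 + 5 x^4/24 - 5 x^3/3 + 5 x^2 - 5 x + 1
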